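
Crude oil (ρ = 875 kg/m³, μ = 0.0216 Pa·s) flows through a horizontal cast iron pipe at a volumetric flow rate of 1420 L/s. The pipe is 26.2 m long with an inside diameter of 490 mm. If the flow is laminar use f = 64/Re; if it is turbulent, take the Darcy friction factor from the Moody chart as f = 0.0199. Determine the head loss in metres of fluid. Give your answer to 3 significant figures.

h_f ≈ 3.08 m

Q = 1420 L/s = 1420/1000 = 1.42 m³/s.
Cross-sectional area A = πD²/4 = π(0.49)²/4 = 0.1886 m²; mean velocity V = Q/A = 1.42/0.1886 = 7.53 m/s.
Reynolds number Re = ρVD/μ = 875 · 7.53 · 0.49 / 0.0216 = 1.495e+05.
Re > 4000 → turbulent; use the Moody-chart value f = 0.0199.
Darcy-Weisbach: ΔP = f(L/D)(ρV²/2) = 0.0199·(26.2/0.49)·(875·7.53²/2) = 0.0199·53.47·2.481e+04 = 2.64e+04 Pa.
Head loss h_f = ΔP/(ρg) = 2.64e+04/(875·9.81) = 3.08 m.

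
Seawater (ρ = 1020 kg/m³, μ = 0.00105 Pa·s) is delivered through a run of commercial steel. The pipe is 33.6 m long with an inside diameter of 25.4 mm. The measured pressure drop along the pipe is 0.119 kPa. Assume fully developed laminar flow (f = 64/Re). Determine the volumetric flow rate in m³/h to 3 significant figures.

Q ≈ 0.124 m³/h

For laminar flow, f = 64/Re with Re = ρVD/μ, so Darcy-Weisbach reduces to ΔP = 32μLV/D². Solving for V: V = ΔP·D²/(32μL) = 119·(0.0254)²/(32·0.00105·33.6) = 0.068 m/s.
Check: Re = ρVD/μ = 1020·0.068·0.0254/0.00105 = 1678 < 2300, so the laminar assumption holds.
Q = V·A = 0.068·(π/4·0.0254²) = 3.446e-05 m³/s = 0.124 m³/h.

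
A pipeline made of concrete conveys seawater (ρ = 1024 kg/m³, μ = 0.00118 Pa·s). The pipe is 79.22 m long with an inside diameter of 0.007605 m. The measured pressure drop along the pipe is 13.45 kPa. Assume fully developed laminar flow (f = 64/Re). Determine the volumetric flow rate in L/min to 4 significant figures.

Q ≈ 0.7088 L/min

For laminar flow, f = 64/Re with Re = ρVD/μ, so Darcy-Weisbach reduces to ΔP = 32μLV/D². Solving for V: V = ΔP·D²/(32μL) = 1.345e+04·(0.007605)²/(32·0.00118·79.22) = 0.26 m/s.
Check: Re = ρVD/μ = 1024·0.26·0.007605/0.00118 = 1716 < 2300, so the laminar assumption holds.
Q = V·A = 0.26·(π/4·0.007605²) = 1.181e-05 m³/s = 0.7088 L/min.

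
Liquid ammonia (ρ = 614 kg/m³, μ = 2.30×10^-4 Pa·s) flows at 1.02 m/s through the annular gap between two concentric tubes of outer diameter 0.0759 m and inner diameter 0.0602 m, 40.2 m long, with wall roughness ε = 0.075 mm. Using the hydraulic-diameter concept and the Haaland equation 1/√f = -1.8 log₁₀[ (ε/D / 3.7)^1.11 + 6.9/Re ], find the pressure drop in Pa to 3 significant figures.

Hydraulic diameter D_h = 4A/P = D_o - D_i = 0.0759 - 0.0602 = 0.0157 m.
Re = ρVD_h/μ = 614·1.02·0.0157/0.00023 = 4.275e+04.
ε/D_h = 7.5e-05/0.0157 = 0.00478; Haaland gives 1/√f = -1.8 log₁₀[0.000621+0.000161] = 5.592, so f = 0.03198.
ΔP = f(L/D_h)(ρV²/2) = 0.03198·40.2/0.0157·319.4 = 2.616e+04 Pa.

ΔP ≈ 26200 Pa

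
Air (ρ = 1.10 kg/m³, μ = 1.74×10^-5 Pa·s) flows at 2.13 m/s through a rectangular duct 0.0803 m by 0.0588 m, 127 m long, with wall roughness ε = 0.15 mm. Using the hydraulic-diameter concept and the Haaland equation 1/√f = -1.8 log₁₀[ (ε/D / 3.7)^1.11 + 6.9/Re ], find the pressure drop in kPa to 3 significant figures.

Hydraulic diameter D_h = 4A/P = 4·(0.0803·0.0588)/(2·(0.0803+0.0588)) = 0.01889/0.2782 = 0.06789 m.
Re = ρVD_h/μ = 1.1·2.13·0.06789/1.74e-05 = 9142.
ε/D_h = 0.00015/0.06789 = 0.00221; Haaland gives 1/√f = -1.8 log₁₀[0.000264+0.000755] = 5.386, so f = 0.03448.
ΔP = f(L/D_h)(ρV²/2) = 0.03448·127/0.06789·2.495 = 160.9 Pa.
ΔP = 0.161 kPa.

ΔP ≈ 0.161 kPa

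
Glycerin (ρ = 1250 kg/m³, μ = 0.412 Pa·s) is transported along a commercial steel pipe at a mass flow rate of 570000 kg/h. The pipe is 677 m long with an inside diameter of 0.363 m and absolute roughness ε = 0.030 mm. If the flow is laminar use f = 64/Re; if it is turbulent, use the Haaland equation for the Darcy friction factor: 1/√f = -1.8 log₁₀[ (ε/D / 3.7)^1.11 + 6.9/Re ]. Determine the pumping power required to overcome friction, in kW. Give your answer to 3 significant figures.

P ≈ 10.5 kW

ṁ = 570000 kg/h = 570000/3600 = 158.3 kg/s.
A = πD²/4 = π(0.363)²/4 = 0.1035 m²; mean velocity V = ṁ/(ρA) = 158.3/(1250 · 0.1035) = 1.224 m/s.
Reynolds number Re = ρVD/μ = 1250 · 1.224 · 0.363 / 0.412 = 1348.
Re < 2300 → laminar flow, so f = 64/Re = 64/1348 = 0.04748 (the turbulent correlation is not needed).
Darcy-Weisbach: ΔP = f(L/D)(ρV²/2) = 0.04748·(677/0.363)·(1250·1.224²/2) = 0.04748·1865·936.3 = 8.291e+04 Pa.
Q = ṁ/ρ = 158.3/1250 = 0.1267 m³/s.
Pumping power P = QΔP = 0.1267·8.291e+04 = 10500 W = 10.5 kW.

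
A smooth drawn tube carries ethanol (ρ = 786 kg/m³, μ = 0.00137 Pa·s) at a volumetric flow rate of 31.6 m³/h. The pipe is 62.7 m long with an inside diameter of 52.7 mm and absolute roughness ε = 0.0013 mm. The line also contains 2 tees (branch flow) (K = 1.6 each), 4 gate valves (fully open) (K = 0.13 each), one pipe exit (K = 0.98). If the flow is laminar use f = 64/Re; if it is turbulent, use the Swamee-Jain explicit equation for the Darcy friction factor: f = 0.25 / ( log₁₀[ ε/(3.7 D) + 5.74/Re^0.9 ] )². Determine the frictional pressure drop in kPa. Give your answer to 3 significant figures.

Q = 31.6 m³/h = 31.6/3600 = 0.008778 m³/s.
Cross-sectional area A = πD²/4 = π(0.0527)²/4 = 0.002181 m²; mean velocity V = Q/A = 0.008778/0.002181 = 4.024 m/s.
Reynolds number Re = ρVD/μ = 786 · 4.024 · 0.0527 / 0.00137 = 1.217e+05.
Re > 4000 → turbulent. Relative roughness ε/D = 1.3e-06/0.0527 = 2.47e-05. Swamee-Jain: f = 0.25/(log₁₀[2.47e-05/3.7 + 5.74/1.217e+05^0.9])² = 0.25/(log₁₀[6.67e-06 + 0.000152])² = 0.25/(-3.799)² = 0.01732.
Total minor-loss coefficient ΣK = 2·1.6 + 4·0.13 + 1·0.98 = 4.7.
ΔP = [f·L/D + ΣK]·(ρV²/2) = [0.01732·62.7/0.0527 + 4.7]·(786·4.024²/2) = [20.61 + 4.7]·6364 = 1.611e+05 Pa.
ΔP = 1.611e+05 Pa = 161 kPa.

ΔP ≈ 161 kPa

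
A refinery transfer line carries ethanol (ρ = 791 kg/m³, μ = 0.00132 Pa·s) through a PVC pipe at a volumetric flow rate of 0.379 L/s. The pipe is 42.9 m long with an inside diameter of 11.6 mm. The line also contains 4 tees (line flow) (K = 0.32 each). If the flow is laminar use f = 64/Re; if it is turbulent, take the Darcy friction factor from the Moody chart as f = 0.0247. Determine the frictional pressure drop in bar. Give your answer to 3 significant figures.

ΔP ≈ 4.71 bar

Q = 0.379 L/s = 0.379/1000 = 0.000379 m³/s.
Cross-sectional area A = πD²/4 = π(0.0116)²/4 = 0.0001057 m²; mean velocity V = Q/A = 0.000379/0.0001057 = 3.586 m/s.
Reynolds number Re = ρVD/μ = 791 · 3.586 · 0.0116 / 0.00132 = 2.493e+04.
Re > 4000 → turbulent; use the Moody-chart value f = 0.0247.
Total minor-loss coefficient ΣK = 4·0.32 = 1.28.
ΔP = [f·L/D + ΣK]·(ρV²/2) = [0.0247·42.9/0.0116 + 1.28]·(791·3.586²/2) = [91.35 + 1.28]·5086 = 4.711e+05 Pa.
ΔP = 4.711e+05 Pa = 4.71 bar.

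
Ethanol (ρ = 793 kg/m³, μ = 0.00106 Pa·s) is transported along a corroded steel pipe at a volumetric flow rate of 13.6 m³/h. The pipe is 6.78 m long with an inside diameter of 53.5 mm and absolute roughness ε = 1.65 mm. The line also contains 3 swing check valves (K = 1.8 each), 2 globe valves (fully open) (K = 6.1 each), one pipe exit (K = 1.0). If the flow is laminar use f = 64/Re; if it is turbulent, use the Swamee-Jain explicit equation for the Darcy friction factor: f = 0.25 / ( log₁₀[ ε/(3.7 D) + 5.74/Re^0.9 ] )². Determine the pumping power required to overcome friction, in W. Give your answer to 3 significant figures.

P ≈ 110 W

Q = 13.6 m³/h = 13.6/3600 = 0.003778 m³/s.
Cross-sectional area A = πD²/4 = π(0.0535)²/4 = 0.002248 m²; mean velocity V = Q/A = 0.003778/0.002248 = 1.681 m/s.
Reynolds number Re = ρVD/μ = 793 · 1.681 · 0.0535 / 0.00106 = 6.726e+04.
Re > 4000 → turbulent. Relative roughness ε/D = 0.00165/0.0535 = 0.0308. Swamee-Jain: f = 0.25/(log₁₀[0.0308/3.7 + 5.74/6.726e+04^0.9])² = 0.25/(log₁₀[0.00834 + 0.000259])² = 0.25/(-2.066)² = 0.05858.
Total minor-loss coefficient ΣK = 3·1.8 + 2·6.1 + 1·1 = 18.6.
ΔP = [f·L/D + ΣK]·(ρV²/2) = [0.05858·6.78/0.0535 + 18.6]·(793·1.681²/2) = [7.424 + 18.6]·1120 = 2.914e+04 Pa.
Pumping power P = QΔP = 0.003778·2.914e+04 = 110.1 W = 110 W.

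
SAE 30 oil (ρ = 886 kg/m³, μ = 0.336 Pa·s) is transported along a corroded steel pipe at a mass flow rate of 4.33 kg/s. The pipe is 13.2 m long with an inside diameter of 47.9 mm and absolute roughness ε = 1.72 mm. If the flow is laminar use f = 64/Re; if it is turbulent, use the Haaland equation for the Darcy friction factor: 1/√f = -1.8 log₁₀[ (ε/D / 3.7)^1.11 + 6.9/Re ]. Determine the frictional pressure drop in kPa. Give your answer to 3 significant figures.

ΔP ≈ 168 kPa

A = πD²/4 = π(0.0479)²/4 = 0.001802 m²; mean velocity V = ṁ/(ρA) = 4.33/(886 · 0.001802) = 2.712 m/s.
Reynolds number Re = ρVD/μ = 886 · 2.712 · 0.0479 / 0.336 = 342.5.
Re < 2300 → laminar flow, so f = 64/Re = 64/342.5 = 0.1868 (the turbulent correlation is not needed).
Darcy-Weisbach: ΔP = f(L/D)(ρV²/2) = 0.1868·(13.2/0.0479)·(886·2.712²/2) = 0.1868·275.6·3258 = 1.678e+05 Pa.
ΔP = 1.678e+05 Pa = 168 kPa.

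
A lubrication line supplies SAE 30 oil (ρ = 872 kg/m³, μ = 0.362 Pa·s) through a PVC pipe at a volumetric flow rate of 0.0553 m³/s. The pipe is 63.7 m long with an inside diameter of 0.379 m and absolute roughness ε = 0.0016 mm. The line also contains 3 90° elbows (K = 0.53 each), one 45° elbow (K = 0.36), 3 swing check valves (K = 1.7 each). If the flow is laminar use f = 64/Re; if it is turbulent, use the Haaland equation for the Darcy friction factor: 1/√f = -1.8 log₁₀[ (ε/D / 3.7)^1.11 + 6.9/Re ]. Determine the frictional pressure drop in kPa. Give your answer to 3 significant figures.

Cross-sectional area A = πD²/4 = π(0.379)²/4 = 0.1128 m²; mean velocity V = Q/A = 0.0553/0.1128 = 0.4902 m/s.
Reynolds number Re = ρVD/μ = 872 · 0.4902 · 0.379 / 0.362 = 447.5.
Re < 2300 → laminar flow, so f = 64/Re = 64/447.5 = 0.143 (the turbulent correlation is not needed).
Total minor-loss coefficient ΣK = 3·0.53 + 1·0.36 + 3·1.7 = 7.05.
ΔP = [f·L/D + ΣK]·(ρV²/2) = [0.143·63.7/0.379 + 7.05]·(872·0.4902²/2) = [24.04 + 7.05]·104.8 = 3257 Pa.
ΔP = 3257 Pa = 3.26 kPa.

ΔP ≈ 3.26 kPa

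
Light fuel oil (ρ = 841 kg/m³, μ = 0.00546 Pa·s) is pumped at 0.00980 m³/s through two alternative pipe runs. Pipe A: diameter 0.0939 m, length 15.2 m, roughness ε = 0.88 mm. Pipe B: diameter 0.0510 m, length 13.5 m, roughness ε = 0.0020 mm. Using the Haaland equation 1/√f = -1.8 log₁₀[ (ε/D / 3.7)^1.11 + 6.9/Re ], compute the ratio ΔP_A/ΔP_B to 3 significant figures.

Pipe A: V = Q/A = 0.0098/0.006925 = 1.415 m/s; Re = 2.047e+04; ε/D = 0.00937; Haaland → f = 0.03986; ΔP_A = f(L/D)(ρV²/2) = 5434 Pa.
Pipe B: V = Q/A = 0.0098/0.002043 = 4.797 m/s; Re = 3.769e+04; ε/D = 3.92e-05; Haaland → f = 0.02218; ΔP_B = f(L/D)(ρV²/2) = 5.682e+04 Pa.
ΔP_A/ΔP_B = 5434/5.682e+04 = 0.0956.

ΔP_A/ΔP_B ≈ 0.0956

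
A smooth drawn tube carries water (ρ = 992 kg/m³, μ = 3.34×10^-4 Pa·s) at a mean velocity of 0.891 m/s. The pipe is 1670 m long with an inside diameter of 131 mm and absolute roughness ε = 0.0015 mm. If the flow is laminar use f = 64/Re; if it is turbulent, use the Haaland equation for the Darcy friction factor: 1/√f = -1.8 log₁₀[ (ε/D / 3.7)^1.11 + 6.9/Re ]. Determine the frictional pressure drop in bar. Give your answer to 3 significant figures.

ΔP ≈ 0.706 bar

Reynolds number Re = ρVD/μ = 992 · 0.891 · 0.131 / 0.000334 = 3.467e+05.
Re > 4000 → turbulent. Relative roughness ε/D = 1.5e-06/0.131 = 1.15e-05. Haaland: 1/√f = -1.8 log₁₀[(1.15e-05/3.7)^1.11 + 6.9/3.467e+05] = -1.8 log₁₀[7.67e-07 + 1.99e-05] = 8.432, so f = 0.01406.
Darcy-Weisbach: ΔP = f(L/D)(ρV²/2) = 0.01406·(1670/0.131)·(992·0.891²/2) = 0.01406·1.275e+04·393.8 = 7.06e+04 Pa.
ΔP = 7.06e+04 Pa = 0.706 bar.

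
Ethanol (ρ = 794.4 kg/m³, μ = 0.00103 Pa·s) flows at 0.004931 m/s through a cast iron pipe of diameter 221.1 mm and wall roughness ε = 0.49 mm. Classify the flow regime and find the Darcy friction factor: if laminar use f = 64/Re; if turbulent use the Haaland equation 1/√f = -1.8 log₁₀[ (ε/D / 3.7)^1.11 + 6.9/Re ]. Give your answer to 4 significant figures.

Re = ρVD/μ = 794.4·0.004931·0.2211/0.00103 = 840.9.
Re < 2300 → laminar, so f = 64/Re = 0.07611 (roughness is irrelevant in laminar flow).

f ≈ 0.07611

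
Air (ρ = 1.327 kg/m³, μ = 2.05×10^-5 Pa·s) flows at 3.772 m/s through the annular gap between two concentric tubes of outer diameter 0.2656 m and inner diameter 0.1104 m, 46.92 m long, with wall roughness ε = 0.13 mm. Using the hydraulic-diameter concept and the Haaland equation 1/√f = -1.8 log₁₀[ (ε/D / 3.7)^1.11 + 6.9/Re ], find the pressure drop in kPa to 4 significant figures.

Hydraulic diameter D_h = 4A/P = D_o - D_i = 0.2656 - 0.1104 = 0.1552 m.
Re = ρVD_h/μ = 1.327·3.772·0.1552/2.05e-05 = 3.789e+04.
ε/D_h = 0.00013/0.1552 = 0.000838; Haaland gives 1/√f = -1.8 log₁₀[8.99e-05+0.000182] = 6.418, so f = 0.02428.
ΔP = f(L/D_h)(ρV²/2) = 0.02428·46.92/0.1552·9.44 = 69.29 Pa.
ΔP = 0.06929 kPa.

ΔP ≈ 0.06929 kPa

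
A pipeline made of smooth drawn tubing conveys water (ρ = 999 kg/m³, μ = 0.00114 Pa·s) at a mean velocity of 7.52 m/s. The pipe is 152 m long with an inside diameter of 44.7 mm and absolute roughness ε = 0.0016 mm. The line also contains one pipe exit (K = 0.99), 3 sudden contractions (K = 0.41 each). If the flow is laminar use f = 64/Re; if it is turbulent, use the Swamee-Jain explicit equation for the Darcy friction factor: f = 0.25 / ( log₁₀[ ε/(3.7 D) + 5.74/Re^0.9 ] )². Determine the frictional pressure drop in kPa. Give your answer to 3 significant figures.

ΔP ≈ 1490 kPa

Reynolds number Re = ρVD/μ = 999 · 7.52 · 0.0447 / 0.00114 = 2.946e+05.
Re > 4000 → turbulent. Relative roughness ε/D = 1.6e-06/0.0447 = 3.58e-05. Swamee-Jain: f = 0.25/(log₁₀[3.58e-05/3.7 + 5.74/2.946e+05^0.9])² = 0.25/(log₁₀[9.67e-06 + 6.87e-05])² = 0.25/(-4.106)² = 0.01483.
Total minor-loss coefficient ΣK = 1·0.99 + 3·0.41 = 2.22.
ΔP = [f·L/D + ΣK]·(ρV²/2) = [0.01483·152/0.0447 + 2.22]·(999·7.52²/2) = [50.42 + 2.22]·2.825e+04 = 1.487e+06 Pa.
ΔP = 1.487e+06 Pa = 1490 kPa.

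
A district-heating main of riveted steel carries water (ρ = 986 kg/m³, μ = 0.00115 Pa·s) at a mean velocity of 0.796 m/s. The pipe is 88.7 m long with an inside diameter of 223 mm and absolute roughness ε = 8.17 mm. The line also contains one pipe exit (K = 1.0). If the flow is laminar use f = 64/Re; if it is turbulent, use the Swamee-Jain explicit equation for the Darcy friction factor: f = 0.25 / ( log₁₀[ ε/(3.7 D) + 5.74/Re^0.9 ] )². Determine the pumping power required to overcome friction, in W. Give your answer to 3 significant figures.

Reynolds number Re = ρVD/μ = 986 · 0.796 · 0.223 / 0.00115 = 1.522e+05.
Re > 4000 → turbulent. Relative roughness ε/D = 0.00817/0.223 = 0.0366. Swamee-Jain: f = 0.25/(log₁₀[0.0366/3.7 + 5.74/1.522e+05^0.9])² = 0.25/(log₁₀[0.0099 + 0.000124])² = 0.25/(-1.999)² = 0.06257.
Total minor-loss coefficient ΣK = 1·1 = 1.
ΔP = [f·L/D + ΣK]·(ρV²/2) = [0.06257·88.7/0.223 + 1]·(986·0.796²/2) = [24.89 + 1]·312.4 = 8087 Pa.
Q = V·A = 0.796·0.03906 = 0.03109 m³/s.
Pumping power P = QΔP = 0.03109·8087 = 251.4 W = 251 W.

P ≈ 251 W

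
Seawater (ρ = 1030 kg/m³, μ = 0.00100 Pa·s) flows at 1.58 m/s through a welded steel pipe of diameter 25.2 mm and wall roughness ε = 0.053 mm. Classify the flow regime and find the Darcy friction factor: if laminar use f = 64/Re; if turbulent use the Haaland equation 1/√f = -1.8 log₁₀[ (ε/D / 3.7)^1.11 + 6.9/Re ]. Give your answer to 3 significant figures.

f ≈ 0.0270

Re = ρVD/μ = 1030·1.58·0.0252/0.001 = 4.101e+04.
Re > 4000 → turbulent. ε/D = 5.3e-05/0.0252 = 0.0021; Haaland: 1/√f = -1.8 log₁₀[0.00025 + 0.000168] = 6.082, so f = 0.02704.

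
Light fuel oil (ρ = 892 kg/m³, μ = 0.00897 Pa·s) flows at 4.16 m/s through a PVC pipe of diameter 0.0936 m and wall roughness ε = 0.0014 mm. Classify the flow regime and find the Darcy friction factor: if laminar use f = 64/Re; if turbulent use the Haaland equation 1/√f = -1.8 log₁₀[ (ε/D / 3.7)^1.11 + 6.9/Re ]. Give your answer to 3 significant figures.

f ≈ 0.0220

Re = ρVD/μ = 892·4.16·0.0936/0.00897 = 3.872e+04.
Re > 4000 → turbulent. ε/D = 1.4e-06/0.0936 = 1.5e-05; Haaland: 1/√f = -1.8 log₁₀[1.03e-06 + 0.000178] = 6.744, so f = 0.02199.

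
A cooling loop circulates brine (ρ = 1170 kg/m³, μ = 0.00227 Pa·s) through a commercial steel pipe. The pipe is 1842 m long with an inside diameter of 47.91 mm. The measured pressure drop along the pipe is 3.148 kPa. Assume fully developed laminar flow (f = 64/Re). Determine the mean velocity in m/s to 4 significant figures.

For laminar flow, f = 64/Re with Re = ρVD/μ, so Darcy-Weisbach reduces to ΔP = 32μLV/D². Solving for V: V = ΔP·D²/(32μL) = 3148·(0.04791)²/(32·0.00227·1842) = 0.054 m/s.
Check: Re = ρVD/μ = 1170·0.054·0.04791/0.00227 = 1334 < 2300, so the laminar assumption holds.

V ≈ 0.05400 m/s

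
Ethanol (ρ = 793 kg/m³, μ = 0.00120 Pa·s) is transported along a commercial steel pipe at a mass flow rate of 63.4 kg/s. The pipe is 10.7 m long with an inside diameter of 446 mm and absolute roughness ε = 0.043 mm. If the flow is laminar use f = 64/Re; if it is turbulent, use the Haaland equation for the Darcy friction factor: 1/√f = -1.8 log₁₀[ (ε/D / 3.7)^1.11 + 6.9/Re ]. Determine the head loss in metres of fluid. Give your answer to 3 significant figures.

h_f ≈ 0.00542 m

A = πD²/4 = π(0.446)²/4 = 0.1562 m²; mean velocity V = ṁ/(ρA) = 63.4/(793 · 0.1562) = 0.5117 m/s.
Reynolds number Re = ρVD/μ = 793 · 0.5117 · 0.446 / 0.0012 = 1.508e+05.
Re > 4000 → turbulent. Relative roughness ε/D = 4.3e-05/0.446 = 9.64e-05. Haaland: 1/√f = -1.8 log₁₀[(9.64e-05/3.7)^1.11 + 6.9/1.508e+05] = -1.8 log₁₀[8.16e-06 + 4.57e-05] = 7.683, so f = 0.01694.
Darcy-Weisbach: ΔP = f(L/D)(ρV²/2) = 0.01694·(10.7/0.446)·(793·0.5117²/2) = 0.01694·23.99·103.8 = 42.2 Pa.
Head loss h_f = ΔP/(ρg) = 42.2/(793·9.81) = 0.00542 m.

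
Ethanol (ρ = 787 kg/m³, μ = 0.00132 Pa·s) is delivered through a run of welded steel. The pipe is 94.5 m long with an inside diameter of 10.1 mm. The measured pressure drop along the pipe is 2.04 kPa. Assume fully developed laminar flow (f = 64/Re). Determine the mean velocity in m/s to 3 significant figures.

For laminar flow, f = 64/Re with Re = ρVD/μ, so Darcy-Weisbach reduces to ΔP = 32μLV/D². Solving for V: V = ΔP·D²/(32μL) = 2040·(0.0101)²/(32·0.00132·94.5) = 0.05213 m/s.
Check: Re = ρVD/μ = 787·0.05213·0.0101/0.00132 = 313.9 < 2300, so the laminar assumption holds.

V ≈ 0.0521 m/s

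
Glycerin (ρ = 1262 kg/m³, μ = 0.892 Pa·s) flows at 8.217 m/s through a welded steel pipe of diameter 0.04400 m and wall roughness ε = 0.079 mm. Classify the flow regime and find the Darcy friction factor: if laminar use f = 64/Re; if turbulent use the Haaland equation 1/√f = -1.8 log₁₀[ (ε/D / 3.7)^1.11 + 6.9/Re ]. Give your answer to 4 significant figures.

Re = ρVD/μ = 1262·8.217·0.044/0.892 = 511.5.
Re < 2300 → laminar, so f = 64/Re = 0.1251 (roughness is irrelevant in laminar flow).

f ≈ 0.1251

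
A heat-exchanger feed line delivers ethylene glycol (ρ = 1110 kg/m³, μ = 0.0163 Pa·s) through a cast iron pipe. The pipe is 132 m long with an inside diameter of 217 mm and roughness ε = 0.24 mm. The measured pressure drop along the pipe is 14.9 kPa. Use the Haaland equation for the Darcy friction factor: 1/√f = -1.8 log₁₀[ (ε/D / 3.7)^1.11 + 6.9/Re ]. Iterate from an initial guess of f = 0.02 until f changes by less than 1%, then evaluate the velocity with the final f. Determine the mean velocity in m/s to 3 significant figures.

Rearranging Darcy-Weisbach: V = √(2·ΔP·D/(f·L·ρ)). With ε/D = 0.00024/0.217 = 0.00111, iterate starting from f = 0.02:
  f = 0.02 → V = √(2·1.49e+04·0.217/(0.02·132·1110)) = 1.486 m/s; Re = ρVD/μ = 2.195e+04; f → 0.02734
  f = 0.02734 → V = 1.27 m/s; Re = 1.877e+04; f → 0.02817
  f = 0.02817 → V = 1.252 m/s; Re = 1.85e+04; f → 0.02826
Converged (Δf/f < 1%). With the final f = 0.02826: V = √(2·1.49e+04·0.217/(0.02826·132·1110)) = 1.25 m/s.

V ≈ 1.25 m/s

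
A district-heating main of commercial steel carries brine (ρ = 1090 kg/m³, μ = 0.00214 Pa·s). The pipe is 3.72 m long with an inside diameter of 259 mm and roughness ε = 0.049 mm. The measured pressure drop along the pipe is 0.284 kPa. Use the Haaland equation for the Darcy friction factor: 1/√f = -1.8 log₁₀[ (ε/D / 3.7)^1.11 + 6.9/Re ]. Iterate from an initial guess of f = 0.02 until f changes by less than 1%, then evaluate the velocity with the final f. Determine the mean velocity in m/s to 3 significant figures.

Rearranging Darcy-Weisbach: V = √(2·ΔP·D/(f·L·ρ)). With ε/D = 4.9e-05/0.259 = 0.000189, iterate starting from f = 0.02:
  f = 0.02 → V = √(2·284·0.259/(0.02·3.72·1090)) = 1.347 m/s; Re = ρVD/μ = 1.777e+05; f → 0.01708
  f = 0.01708 → V = 1.458 m/s; Re = 1.923e+05; f → 0.01689
  f = 0.01689 → V = 1.466 m/s; Re = 1.933e+05; f → 0.01688
Converged (Δf/f < 1%). With the final f = 0.01688: V = √(2·284·0.259/(0.01688·3.72·1090)) = 1.466 m/s.

V ≈ 1.47 m/s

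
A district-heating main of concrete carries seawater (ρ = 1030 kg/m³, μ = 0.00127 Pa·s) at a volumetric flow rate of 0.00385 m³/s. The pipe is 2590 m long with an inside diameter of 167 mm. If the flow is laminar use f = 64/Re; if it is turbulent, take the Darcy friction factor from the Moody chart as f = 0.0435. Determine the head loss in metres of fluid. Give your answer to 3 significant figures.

h_f ≈ 1.06 m

Cross-sectional area A = πD²/4 = π(0.167)²/4 = 0.0219 m²; mean velocity V = Q/A = 0.00385/0.0219 = 0.1758 m/s.
Reynolds number Re = ρVD/μ = 1030 · 0.1758 · 0.167 / 0.00127 = 2.381e+04.
Re > 4000 → turbulent; use the Moody-chart value f = 0.0435.
Darcy-Weisbach: ΔP = f(L/D)(ρV²/2) = 0.0435·(2590/0.167)·(1030·0.1758²/2) = 0.0435·1.551e+04·15.91 = 1.073e+04 Pa.
Head loss h_f = ΔP/(ρg) = 1.073e+04/(1030·9.81) = 1.06 m.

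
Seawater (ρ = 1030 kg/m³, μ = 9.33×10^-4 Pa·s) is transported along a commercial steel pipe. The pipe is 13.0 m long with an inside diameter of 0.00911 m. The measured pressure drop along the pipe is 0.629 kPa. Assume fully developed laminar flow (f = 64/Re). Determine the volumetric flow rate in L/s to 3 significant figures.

Q ≈ 0.00877 L/s

For laminar flow, f = 64/Re with Re = ρVD/μ, so Darcy-Weisbach reduces to ΔP = 32μLV/D². Solving for V: V = ΔP·D²/(32μL) = 629·(0.00911)²/(32·0.000933·13) = 0.1345 m/s.
Check: Re = ρVD/μ = 1030·0.1345·0.00911/0.000933 = 1353 < 2300, so the laminar assumption holds.
Q = V·A = 0.1345·(π/4·0.00911²) = 8.767e-06 m³/s = 0.00877 L/s.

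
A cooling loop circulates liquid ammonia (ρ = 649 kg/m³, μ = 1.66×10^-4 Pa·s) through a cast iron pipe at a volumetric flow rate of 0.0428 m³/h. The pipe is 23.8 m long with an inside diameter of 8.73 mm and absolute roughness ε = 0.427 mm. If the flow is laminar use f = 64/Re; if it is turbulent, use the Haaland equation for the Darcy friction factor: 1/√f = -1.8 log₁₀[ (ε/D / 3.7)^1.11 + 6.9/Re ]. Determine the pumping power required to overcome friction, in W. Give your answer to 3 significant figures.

P ≈ 0.0309 W

Q = 0.0428 m³/h = 0.0428/3600 = 1.189e-05 m³/s.
Cross-sectional area A = πD²/4 = π(0.00873)²/4 = 5.986e-05 m²; mean velocity V = Q/A = 1.189e-05/5.986e-05 = 0.1986 m/s.
Reynolds number Re = ρVD/μ = 649 · 0.1986 · 0.00873 / 0.000166 = 6779.
Re > 4000 → turbulent. Relative roughness ε/D = 0.000427/0.00873 = 0.0489. Haaland: 1/√f = -1.8 log₁₀[(0.0489/3.7)^1.11 + 6.9/6779] = -1.8 log₁₀[0.00821 + 0.00102] = 3.662, so f = 0.07455.
Darcy-Weisbach: ΔP = f(L/D)(ρV²/2) = 0.07455·(23.8/0.00873)·(649·0.1986²/2) = 0.07455·2726·12.8 = 2602 Pa.
Pumping power P = QΔP = 1.189e-05·2602 = 0.03093 W = 0.0309 W.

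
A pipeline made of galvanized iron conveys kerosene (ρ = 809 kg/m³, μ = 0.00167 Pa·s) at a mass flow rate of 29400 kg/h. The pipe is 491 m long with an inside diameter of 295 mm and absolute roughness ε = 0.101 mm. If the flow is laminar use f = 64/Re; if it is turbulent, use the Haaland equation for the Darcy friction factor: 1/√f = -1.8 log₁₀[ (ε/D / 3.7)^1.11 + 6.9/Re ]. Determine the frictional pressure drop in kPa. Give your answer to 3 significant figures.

ṁ = 29400 kg/h = 29400/3600 = 8.167 kg/s.
A = πD²/4 = π(0.295)²/4 = 0.06835 m²; mean velocity V = ṁ/(ρA) = 8.167/(809 · 0.06835) = 0.1477 m/s.
Reynolds number Re = ρVD/μ = 809 · 0.1477 · 0.295 / 0.00167 = 2.111e+04.
Re > 4000 → turbulent. Relative roughness ε/D = 0.000101/0.295 = 0.000342. Haaland: 1/√f = -1.8 log₁₀[(0.000342/3.7)^1.11 + 6.9/2.111e+04] = -1.8 log₁₀[3.33e-05 + 0.000327] = 6.198, so f = 0.02603.
Darcy-Weisbach: ΔP = f(L/D)(ρV²/2) = 0.02603·(491/0.295)·(809·0.1477²/2) = 0.02603·1664·8.824 = 382.3 Pa.
ΔP = 382.3 Pa = 0.382 kPa.

ΔP ≈ 0.382 kPa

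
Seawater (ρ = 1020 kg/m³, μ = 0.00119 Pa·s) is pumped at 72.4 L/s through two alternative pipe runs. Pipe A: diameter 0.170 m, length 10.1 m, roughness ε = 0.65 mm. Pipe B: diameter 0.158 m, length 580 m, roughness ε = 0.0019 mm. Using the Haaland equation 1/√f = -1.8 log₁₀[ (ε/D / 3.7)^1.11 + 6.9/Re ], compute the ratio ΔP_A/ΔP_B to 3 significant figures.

ΔP_A/ΔP_B ≈ 0.0259

Pipe A: V = Q/A = 0.0724/0.0227 = 3.19 m/s; Re = 4.648e+05; ε/D = 0.00382; Haaland → f = 0.02832; ΔP_A = f(L/D)(ρV²/2) = 8731 Pa.
Pipe B: V = Q/A = 0.0724/0.01961 = 3.693 m/s; Re = 5.001e+05; ε/D = 1.2e-05; Haaland → f = 0.0132; ΔP_B = f(L/D)(ρV²/2) = 3.37e+05 Pa.
ΔP_A/ΔP_B = 8731/3.37e+05 = 0.0259.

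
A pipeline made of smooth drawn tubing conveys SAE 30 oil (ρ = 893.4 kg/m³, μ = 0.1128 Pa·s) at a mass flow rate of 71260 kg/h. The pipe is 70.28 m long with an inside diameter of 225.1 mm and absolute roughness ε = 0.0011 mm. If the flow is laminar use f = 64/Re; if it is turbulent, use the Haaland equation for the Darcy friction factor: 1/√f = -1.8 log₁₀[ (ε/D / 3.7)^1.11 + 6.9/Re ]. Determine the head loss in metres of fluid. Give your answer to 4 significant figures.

ṁ = 71260 kg/h = 71260/3600 = 19.79 kg/s.
A = πD²/4 = π(0.2251)²/4 = 0.0398 m²; mean velocity V = ṁ/(ρA) = 19.79/(893.4 · 0.0398) = 0.5567 m/s.
Reynolds number Re = ρVD/μ = 893.4 · 0.5567 · 0.2251 / 0.113 = 992.6.
Re < 2300 → laminar flow, so f = 64/Re = 64/992.6 = 0.06448 (the turbulent correlation is not needed).
Darcy-Weisbach: ΔP = f(L/D)(ρV²/2) = 0.06448·(70.28/0.2251)·(893.4·0.5567²/2) = 0.06448·312.2·138.5 = 2787 Pa.
Head loss h_f = ΔP/(ρg) = 2787/(893.4·9.81) = 0.3180 m.

h_f ≈ 0.3180 m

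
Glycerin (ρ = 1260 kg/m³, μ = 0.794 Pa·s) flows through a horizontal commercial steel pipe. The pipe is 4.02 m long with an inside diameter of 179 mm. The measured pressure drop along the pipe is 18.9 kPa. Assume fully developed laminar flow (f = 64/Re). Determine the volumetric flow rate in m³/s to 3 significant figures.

For laminar flow, f = 64/Re with Re = ρVD/μ, so Darcy-Weisbach reduces to ΔP = 32μLV/D². Solving for V: V = ΔP·D²/(32μL) = 1.89e+04·(0.179)²/(32·0.794·4.02) = 5.929 m/s.
Check: Re = ρVD/μ = 1260·5.929·0.179/0.794 = 1684 < 2300, so the laminar assumption holds.
Q = V·A = 5.929·(π/4·0.179²) = 0.1492 m³/s = 0.149 m³/s.

Q ≈ 0.149 m³/s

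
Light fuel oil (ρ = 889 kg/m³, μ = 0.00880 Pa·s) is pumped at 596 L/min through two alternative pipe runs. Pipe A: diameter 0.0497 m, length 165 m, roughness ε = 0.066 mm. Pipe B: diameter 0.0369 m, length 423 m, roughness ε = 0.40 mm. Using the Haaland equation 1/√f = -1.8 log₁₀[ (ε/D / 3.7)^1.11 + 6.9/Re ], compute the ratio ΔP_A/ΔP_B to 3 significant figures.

Pipe A: V = Q/A = 0.009933/0.00194 = 5.12 m/s; Re = 2.571e+04; ε/D = 0.00133; Haaland → f = 0.02704; ΔP_A = f(L/D)(ρV²/2) = 1.046e+06 Pa.
Pipe B: V = Q/A = 0.009933/0.001069 = 9.289 m/s; Re = 3.463e+04; ε/D = 0.0108; Haaland → f = 0.04055; ΔP_B = f(L/D)(ρV²/2) = 1.782e+07 Pa.
ΔP_A/ΔP_B = 1.046e+06/1.782e+07 = 0.0587.

ΔP_A/ΔP_B ≈ 0.0587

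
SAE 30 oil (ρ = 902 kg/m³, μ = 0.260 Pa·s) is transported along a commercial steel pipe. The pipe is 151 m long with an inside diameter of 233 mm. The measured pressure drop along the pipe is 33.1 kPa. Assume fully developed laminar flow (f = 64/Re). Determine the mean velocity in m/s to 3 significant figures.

For laminar flow, f = 64/Re with Re = ρVD/μ, so Darcy-Weisbach reduces to ΔP = 32μLV/D². Solving for V: V = ΔP·D²/(32μL) = 3.31e+04·(0.233)²/(32·0.26·151) = 1.43 m/s.
Check: Re = ρVD/μ = 902·1.43·0.233/0.26 = 1156 < 2300, so the laminar assumption holds.

V ≈ 1.43 m/s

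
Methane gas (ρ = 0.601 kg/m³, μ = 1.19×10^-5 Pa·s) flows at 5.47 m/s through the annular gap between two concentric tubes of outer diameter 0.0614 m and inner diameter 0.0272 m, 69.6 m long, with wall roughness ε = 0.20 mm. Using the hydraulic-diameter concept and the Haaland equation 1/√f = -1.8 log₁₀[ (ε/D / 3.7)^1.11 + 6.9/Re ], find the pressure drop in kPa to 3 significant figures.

ΔP ≈ 0.709 kPa

Hydraulic diameter D_h = 4A/P = D_o - D_i = 0.0614 - 0.0272 = 0.0342 m.
Re = ρVD_h/μ = 0.601·5.47·0.0342/1.19e-05 = 9448.
ε/D_h = 0.0002/0.0342 = 0.00585; Haaland gives 1/√f = -1.8 log₁₀[0.000777+0.00073] = 5.079, so f = 0.03877.
ΔP = f(L/D_h)(ρV²/2) = 0.03877·69.6/0.0342·8.991 = 709.3 Pa.
ΔP = 0.709 kPa.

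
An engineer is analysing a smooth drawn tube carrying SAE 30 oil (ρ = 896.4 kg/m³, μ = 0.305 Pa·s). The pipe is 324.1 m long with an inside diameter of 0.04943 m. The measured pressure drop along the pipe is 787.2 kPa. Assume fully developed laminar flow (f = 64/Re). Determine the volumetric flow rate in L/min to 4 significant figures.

Q ≈ 70.01 L/min

For laminar flow, f = 64/Re with Re = ρVD/μ, so Darcy-Weisbach reduces to ΔP = 32μLV/D². Solving for V: V = ΔP·D²/(32μL) = 7.872e+05·(0.04943)²/(32·0.305·324.1) = 0.608 m/s.
Check: Re = ρVD/μ = 896.4·0.608·0.04943/0.305 = 88.33 < 2300, so the laminar assumption holds.
Q = V·A = 0.608·(π/4·0.04943²) = 0.001167 m³/s = 70.01 L/min.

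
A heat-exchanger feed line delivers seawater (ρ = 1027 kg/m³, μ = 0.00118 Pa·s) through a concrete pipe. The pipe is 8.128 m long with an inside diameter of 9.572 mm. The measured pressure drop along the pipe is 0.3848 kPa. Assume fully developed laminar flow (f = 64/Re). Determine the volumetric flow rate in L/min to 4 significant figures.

Q ≈ 0.4960 L/min

For laminar flow, f = 64/Re with Re = ρVD/μ, so Darcy-Weisbach reduces to ΔP = 32μLV/D². Solving for V: V = ΔP·D²/(32μL) = 384.8·(0.009572)²/(32·0.00118·8.128) = 0.1149 m/s.
Check: Re = ρVD/μ = 1027·0.1149·0.009572/0.00118 = 957 < 2300, so the laminar assumption holds.
Q = V·A = 0.1149·(π/4·0.009572²) = 8.266e-06 m³/s = 0.4960 L/min.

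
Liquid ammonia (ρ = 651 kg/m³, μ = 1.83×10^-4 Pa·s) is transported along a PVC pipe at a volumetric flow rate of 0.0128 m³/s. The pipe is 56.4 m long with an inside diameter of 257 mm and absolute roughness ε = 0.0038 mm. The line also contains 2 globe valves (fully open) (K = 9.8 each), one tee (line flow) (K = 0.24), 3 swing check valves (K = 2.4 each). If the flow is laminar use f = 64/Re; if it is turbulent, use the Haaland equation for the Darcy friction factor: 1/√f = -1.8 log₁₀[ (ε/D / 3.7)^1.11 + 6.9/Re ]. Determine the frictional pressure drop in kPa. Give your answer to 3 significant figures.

Cross-sectional area A = πD²/4 = π(0.257)²/4 = 0.05187 m²; mean velocity V = Q/A = 0.0128/0.05187 = 0.2467 m/s.
Reynolds number Re = ρVD/μ = 651 · 0.2467 · 0.257 / 0.000183 = 2.256e+05.
Re > 4000 → turbulent. Relative roughness ε/D = 3.8e-06/0.257 = 1.48e-05. Haaland: 1/√f = -1.8 log₁₀[(1.48e-05/3.7)^1.11 + 6.9/2.256e+05] = -1.8 log₁₀[1.02e-06 + 3.06e-05] = 8.1, so f = 0.01524.
Total minor-loss coefficient ΣK = 2·9.8 + 1·0.24 + 3·2.4 = 27.
ΔP = [f·L/D + ΣK]·(ρV²/2) = [0.01524·56.4/0.257 + 27]·(651·0.2467²/2) = [3.344 + 27]·19.82 = 602.2 Pa.
ΔP = 602.2 Pa = 0.602 kPa.

ΔP ≈ 0.602 kPa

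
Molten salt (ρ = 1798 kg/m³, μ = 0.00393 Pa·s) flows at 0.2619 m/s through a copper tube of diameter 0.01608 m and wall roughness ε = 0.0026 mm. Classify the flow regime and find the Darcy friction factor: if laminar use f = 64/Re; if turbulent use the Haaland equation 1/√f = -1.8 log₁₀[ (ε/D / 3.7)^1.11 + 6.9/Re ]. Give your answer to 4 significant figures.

f ≈ 0.03322

Re = ρVD/μ = 1798·0.2619·0.01608/0.00393 = 1927.
Re < 2300 → laminar, so f = 64/Re = 0.03322 (roughness is irrelevant in laminar flow).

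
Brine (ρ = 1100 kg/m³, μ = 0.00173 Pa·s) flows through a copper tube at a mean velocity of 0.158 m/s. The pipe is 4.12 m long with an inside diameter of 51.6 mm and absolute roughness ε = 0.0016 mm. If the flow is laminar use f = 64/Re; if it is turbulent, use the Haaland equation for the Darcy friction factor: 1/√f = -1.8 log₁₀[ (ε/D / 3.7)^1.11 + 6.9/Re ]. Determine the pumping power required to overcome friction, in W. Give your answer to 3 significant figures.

P ≈ 0.0135 W

Reynolds number Re = ρVD/μ = 1100 · 0.158 · 0.0516 / 0.00173 = 5184.
Re > 4000 → turbulent. Relative roughness ε/D = 1.6e-06/0.0516 = 3.1e-05. Haaland: 1/√f = -1.8 log₁₀[(3.1e-05/3.7)^1.11 + 6.9/5184] = -1.8 log₁₀[2.32e-06 + 0.00133] = 5.175, so f = 0.03734.
Darcy-Weisbach: ΔP = f(L/D)(ρV²/2) = 0.03734·(4.12/0.0516)·(1100·0.158²/2) = 0.03734·79.84·13.73 = 40.93 Pa.
Q = V·A = 0.158·0.002091 = 0.0003304 m³/s.
Pumping power P = QΔP = 0.0003304·40.93 = 0.01352 W = 0.0135 W.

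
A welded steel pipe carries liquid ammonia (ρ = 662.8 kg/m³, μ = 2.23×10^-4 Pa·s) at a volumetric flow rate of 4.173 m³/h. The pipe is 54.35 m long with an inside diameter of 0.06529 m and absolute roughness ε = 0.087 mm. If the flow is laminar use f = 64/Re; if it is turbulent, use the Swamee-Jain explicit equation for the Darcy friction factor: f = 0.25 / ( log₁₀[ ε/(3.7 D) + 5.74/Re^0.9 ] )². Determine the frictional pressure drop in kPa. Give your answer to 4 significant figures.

ΔP ≈ 0.8035 kPa

Q = 4.173 m³/h = 4.173/3600 = 0.001159 m³/s.
Cross-sectional area A = πD²/4 = π(0.06529)²/4 = 0.003348 m²; mean velocity V = Q/A = 0.001159/0.003348 = 0.3462 m/s.
Reynolds number Re = ρVD/μ = 662.8 · 0.3462 · 0.06529 / 0.000223 = 6.719e+04.
Re > 4000 → turbulent. Relative roughness ε/D = 8.7e-05/0.06529 = 0.00133. Swamee-Jain: f = 0.25/(log₁₀[0.00133/3.7 + 5.74/6.719e+04^0.9])² = 0.25/(log₁₀[0.00036 + 0.00026])² = 0.25/(-3.208)² = 0.0243.
Darcy-Weisbach: ΔP = f(L/D)(ρV²/2) = 0.0243·(54.35/0.06529)·(662.8·0.3462²/2) = 0.0243·832.4·39.73 = 803.5 Pa.
ΔP = 803.5 Pa = 0.8035 kPa.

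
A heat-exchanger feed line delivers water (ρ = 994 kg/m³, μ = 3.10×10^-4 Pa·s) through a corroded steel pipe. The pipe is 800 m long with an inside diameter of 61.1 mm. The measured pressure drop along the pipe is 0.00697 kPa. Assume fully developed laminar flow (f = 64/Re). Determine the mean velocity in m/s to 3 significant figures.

V ≈ 0.00328 m/s

For laminar flow, f = 64/Re with Re = ρVD/μ, so Darcy-Weisbach reduces to ΔP = 32μLV/D². Solving for V: V = ΔP·D²/(32μL) = 6.97·(0.0611)²/(32·0.00031·800) = 0.003279 m/s.
Check: Re = ρVD/μ = 994·0.003279·0.0611/0.00031 = 642.4 < 2300, so the laminar assumption holds.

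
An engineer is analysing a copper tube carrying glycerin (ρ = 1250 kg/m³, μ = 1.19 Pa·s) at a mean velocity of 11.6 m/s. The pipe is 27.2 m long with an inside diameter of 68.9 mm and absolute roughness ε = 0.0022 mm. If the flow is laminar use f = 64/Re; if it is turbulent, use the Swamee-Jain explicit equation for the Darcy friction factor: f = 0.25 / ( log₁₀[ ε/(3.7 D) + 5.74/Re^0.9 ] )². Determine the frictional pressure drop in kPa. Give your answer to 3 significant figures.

Reynolds number Re = ρVD/μ = 1250 · 11.6 · 0.0689 / 1.19 = 839.5.
Re < 2300 → laminar flow, so f = 64/Re = 64/839.5 = 0.07623 (the turbulent correlation is not needed).
Darcy-Weisbach: ΔP = f(L/D)(ρV²/2) = 0.07623·(27.2/0.0689)·(1250·11.6²/2) = 0.07623·394.8·8.41e+04 = 2.531e+06 Pa.
ΔP = 2.531e+06 Pa = 2530 kPa.

ΔP ≈ 2530 kPa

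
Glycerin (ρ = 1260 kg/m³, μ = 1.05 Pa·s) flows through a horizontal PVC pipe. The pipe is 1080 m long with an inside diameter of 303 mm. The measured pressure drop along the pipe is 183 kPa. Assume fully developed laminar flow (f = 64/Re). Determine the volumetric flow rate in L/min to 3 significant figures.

Q ≈ 2000 L/min

For laminar flow, f = 64/Re with Re = ρVD/μ, so Darcy-Weisbach reduces to ΔP = 32μLV/D². Solving for V: V = ΔP·D²/(32μL) = 1.83e+05·(0.303)²/(32·1.05·1080) = 0.463 m/s.
Check: Re = ρVD/μ = 1260·0.463·0.303/1.05 = 168.3 < 2300, so the laminar assumption holds.
Q = V·A = 0.463·(π/4·0.303²) = 0.03338 m³/s = 2000 L/min.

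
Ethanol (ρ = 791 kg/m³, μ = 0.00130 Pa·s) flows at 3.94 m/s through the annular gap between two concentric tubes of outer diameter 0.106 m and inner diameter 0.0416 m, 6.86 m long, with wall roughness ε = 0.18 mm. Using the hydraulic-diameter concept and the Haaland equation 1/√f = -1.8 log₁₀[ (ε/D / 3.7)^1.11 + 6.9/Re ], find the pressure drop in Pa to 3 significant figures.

ΔP ≈ 17300 Pa

Hydraulic diameter D_h = 4A/P = D_o - D_i = 0.106 - 0.0416 = 0.0644 m.
Re = ρVD_h/μ = 791·3.94·0.0644/0.0013 = 1.544e+05.
ε/D_h = 0.00018/0.0644 = 0.0028; Haaland gives 1/√f = -1.8 log₁₀[0.000343+4.47e-05] = 6.142, so f = 0.02651.
ΔP = f(L/D_h)(ρV²/2) = 0.02651·6.86/0.0644·6140 = 1.734e+04 Pa.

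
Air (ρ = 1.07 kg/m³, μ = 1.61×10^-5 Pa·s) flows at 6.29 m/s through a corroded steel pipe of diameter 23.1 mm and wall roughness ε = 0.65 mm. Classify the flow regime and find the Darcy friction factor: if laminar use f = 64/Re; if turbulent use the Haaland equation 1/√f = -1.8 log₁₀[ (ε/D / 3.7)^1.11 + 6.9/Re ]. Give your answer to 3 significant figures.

Re = ρVD/μ = 1.07·6.29·0.0231/1.61e-05 = 9657.
Re > 4000 → turbulent. ε/D = 0.00065/0.0231 = 0.0281; Haaland: 1/√f = -1.8 log₁₀[0.00445 + 0.000715] = 4.117, so f = 0.059.

f ≈ 0.0590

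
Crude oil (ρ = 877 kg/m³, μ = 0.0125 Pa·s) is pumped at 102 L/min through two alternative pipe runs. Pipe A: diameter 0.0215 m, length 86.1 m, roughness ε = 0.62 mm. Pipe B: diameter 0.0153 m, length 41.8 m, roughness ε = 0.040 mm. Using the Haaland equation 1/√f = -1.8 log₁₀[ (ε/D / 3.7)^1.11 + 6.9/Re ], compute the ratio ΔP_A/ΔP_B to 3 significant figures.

Pipe A: V = Q/A = 0.0017/0.0003631 = 4.683 m/s; Re = 7063; ε/D = 0.0288; Haaland → f = 0.06064; ΔP_A = f(L/D)(ρV²/2) = 2.335e+06 Pa.
Pipe B: V = Q/A = 0.0017/0.0001839 = 9.246 m/s; Re = 9926; ε/D = 0.00261; Haaland → f = 0.03442; ΔP_B = f(L/D)(ρV²/2) = 3.526e+06 Pa.
ΔP_A/ΔP_B = 2.335e+06/3.526e+06 = 0.662.

ΔP_A/ΔP_B ≈ 0.662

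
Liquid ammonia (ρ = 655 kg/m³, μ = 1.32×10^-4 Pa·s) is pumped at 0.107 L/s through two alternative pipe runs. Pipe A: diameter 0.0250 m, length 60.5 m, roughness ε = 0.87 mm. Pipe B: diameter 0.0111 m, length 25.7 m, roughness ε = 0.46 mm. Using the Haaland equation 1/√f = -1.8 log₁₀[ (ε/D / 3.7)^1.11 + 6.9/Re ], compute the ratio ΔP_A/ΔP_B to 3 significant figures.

ΔP_A/ΔP_B ≈ 0.0380

Pipe A: V = Q/A = 0.000107/0.0004909 = 0.218 m/s; Re = 2.704e+04; ε/D = 0.0348; Haaland → f = 0.06205; ΔP_A = f(L/D)(ρV²/2) = 2337 Pa.
Pipe B: V = Q/A = 0.000107/9.677e-05 = 1.106 m/s; Re = 6.09e+04; ε/D = 0.0414; Haaland → f = 0.06626; ΔP_B = f(L/D)(ρV²/2) = 6.143e+04 Pa.
ΔP_A/ΔP_B = 2337/6.143e+04 = 0.0380.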